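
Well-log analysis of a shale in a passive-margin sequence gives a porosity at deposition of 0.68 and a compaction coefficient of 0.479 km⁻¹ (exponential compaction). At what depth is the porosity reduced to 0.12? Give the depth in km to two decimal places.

Invert Athy's law: d = ln(phi₀/phi) / c
d = ln(0.68/0.12) / 0.479 = ln(5.667) / 0.479 = 1.7346 / 0.479 = 3.621 km

3.62 km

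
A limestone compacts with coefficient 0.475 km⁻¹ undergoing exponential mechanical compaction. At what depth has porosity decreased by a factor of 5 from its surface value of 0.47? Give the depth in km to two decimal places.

n/n₀ = 1/5 ⇒ exp(−β·d) = 1/5 ⇒ d = ln(5) / β
d = 1.6094 / 0.475 = 3.388 km

3.39 km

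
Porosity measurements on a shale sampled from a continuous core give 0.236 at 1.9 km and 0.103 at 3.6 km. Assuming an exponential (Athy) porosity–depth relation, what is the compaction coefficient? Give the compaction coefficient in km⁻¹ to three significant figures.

0.488 km⁻¹

Athy: phi(Z) = phi₀ e^(−kZ) ⇒ phi₁/phi₂ = e^{k(Z₂−Z₁)} ⇒ k = ln(phi₁/phi₂)/(Z₂−Z₁)
k = ln(0.236/0.103) / (3.6 − 1.9) = ln(2.291) / 1.7 = 0.8291 / 1.7 = 0.4877 km⁻¹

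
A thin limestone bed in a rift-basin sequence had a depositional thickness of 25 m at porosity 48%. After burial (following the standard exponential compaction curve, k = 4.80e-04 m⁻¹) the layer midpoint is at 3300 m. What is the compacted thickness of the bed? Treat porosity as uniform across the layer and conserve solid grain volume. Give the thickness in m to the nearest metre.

Working in km (1 km = 1000 m; k in km⁻¹ = k in m⁻¹ × 1000):
Porosity at 3.3 km: n = 0.48·exp(−0.48×3.3) = 0.0985
Solid-volume conservation: h(1−n) = h₀(1−n₀) ⇒ h = h₀·(1−n₀)/(1−n)
h = 0.025 × (1 − 0.48)/(1 − 0.0985) = 0.025 × 0.5768 = 0.0144 km

14 m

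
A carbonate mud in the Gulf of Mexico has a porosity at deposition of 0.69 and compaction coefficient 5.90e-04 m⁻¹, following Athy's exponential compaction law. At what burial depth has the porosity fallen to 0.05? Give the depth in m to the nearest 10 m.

Working in km (1 km = 1000 m; c in km⁻¹ = c in m⁻¹ × 1000):
Invert Athy's law: z = ln(phi₀/phi) / c
z = ln(0.69/0.05) / 0.59 = ln(13.8) / 0.59 = 2.6247 / 0.59 = 4.449 km

4450 m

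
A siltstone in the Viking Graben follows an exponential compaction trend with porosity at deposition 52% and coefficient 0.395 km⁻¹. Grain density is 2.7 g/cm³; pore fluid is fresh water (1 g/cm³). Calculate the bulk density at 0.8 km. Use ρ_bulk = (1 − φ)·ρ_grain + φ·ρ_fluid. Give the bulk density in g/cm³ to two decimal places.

2.06 g/cm³

Porosity at depth: n = 0.52·exp(−0.395×0.8) = 0.52×0.7291 = 0.3791
Bulk density: ρ_b = (1−n)ρ_g + n·ρ_f = 0.6209×2.7 + 0.3791×1
       = 1.676 + 0.379 = 2.056 g/cm³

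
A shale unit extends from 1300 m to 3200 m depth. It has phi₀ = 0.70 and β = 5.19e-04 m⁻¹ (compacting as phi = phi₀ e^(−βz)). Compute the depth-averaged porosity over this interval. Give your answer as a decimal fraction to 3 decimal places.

0.227

Working in km (1 km = 1000 m; β in km⁻¹ = β in m⁻¹ × 1000):
⟨phi⟩ = (1/(z₂−z₁)) ∫ phi₀ e^(−βz) dz = phi₀·(e^(−β·z₁) − e^(−β·z₂)) / (β·(z₂−z₁))
e^(−0.519×1.3) = 0.5093; e^(−0.519×3.2) = 0.1900
⟨phi⟩ = 0.7 × (0.5093 − 0.1900) / (0.519 × 1.9) = 0.7 × 0.3238 = 0.2267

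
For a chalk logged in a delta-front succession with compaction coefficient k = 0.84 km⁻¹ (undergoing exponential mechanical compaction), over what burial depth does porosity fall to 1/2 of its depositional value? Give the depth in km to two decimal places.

φ/φ₀ = 1/2 ⇒ exp(−k·Z) = 1/2 ⇒ Z = ln(2) / k
Z = 0.6931 / 0.84 = 0.825 km

0.83 km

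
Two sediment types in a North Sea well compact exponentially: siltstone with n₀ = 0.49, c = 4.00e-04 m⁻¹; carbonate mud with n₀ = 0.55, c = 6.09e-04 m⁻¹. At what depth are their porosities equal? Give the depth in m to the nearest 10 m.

Working in km (1 km = 1000 m; c in km⁻¹ = c in m⁻¹ × 1000):
Set n₀ₐ e^(−cₐZ) = n₀ᵦ e^(−cᵦZ) ⇒ ln(n₀ₐ/n₀ᵦ) = (cₐ − cᵦ)·Z
Z = ln(0.49/0.55) / (0.4 − 0.609) = -0.1155 / -0.209 = 0.553 km

550 m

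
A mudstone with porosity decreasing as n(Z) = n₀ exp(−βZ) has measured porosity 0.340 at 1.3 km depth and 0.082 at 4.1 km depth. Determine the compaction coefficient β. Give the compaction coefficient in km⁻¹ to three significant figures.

0.508 km⁻¹

Athy: n(Z) = n₀ e^(−βZ) ⇒ n₁/n₂ = e^{β(Z₂−Z₁)} ⇒ β = ln(n₁/n₂)/(Z₂−Z₁)
β = ln(0.34/0.082) / (4.1 − 1.3) = ln(4.146) / 2.8 = 1.4222 / 2.8 = 0.5079 km⁻¹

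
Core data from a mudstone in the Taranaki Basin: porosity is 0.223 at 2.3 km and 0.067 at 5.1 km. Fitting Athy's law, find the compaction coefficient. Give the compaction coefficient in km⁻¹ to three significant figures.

0.429 km⁻¹

Athy: n(z) = n₀ e^(−cz) ⇒ n₁/n₂ = e^{c(z₂−z₁)} ⇒ c = ln(n₁/n₂)/(z₂−z₁)
c = ln(0.223/0.067) / (5.1 − 2.3) = ln(3.328) / 2.8 = 1.2025 / 2.8 = 0.4295 km⁻¹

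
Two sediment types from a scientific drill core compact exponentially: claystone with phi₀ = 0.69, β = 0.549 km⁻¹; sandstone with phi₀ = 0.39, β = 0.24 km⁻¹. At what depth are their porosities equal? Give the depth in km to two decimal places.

1.85 km

Set phi₀ₐ e^(−βₐZ) = phi₀ᵦ e^(−βᵦZ) ⇒ ln(phi₀ₐ/phi₀ᵦ) = (βₐ − βᵦ)·Z
Z = ln(0.69/0.39) / (0.549 − 0.24) = 0.5705 / 0.309 = 1.846 km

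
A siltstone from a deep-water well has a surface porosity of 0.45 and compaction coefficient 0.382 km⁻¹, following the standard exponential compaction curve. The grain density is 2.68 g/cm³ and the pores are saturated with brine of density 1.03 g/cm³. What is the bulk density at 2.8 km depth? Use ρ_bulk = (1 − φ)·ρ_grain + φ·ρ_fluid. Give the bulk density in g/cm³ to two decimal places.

2.43 g/cm³

Porosity at depth: n = 0.45·exp(−0.382×2.8) = 0.45×0.3431 = 0.1544
Bulk density: ρ_b = (1−n)ρ_g + n·ρ_f = 0.8456×2.68 + 0.1544×1.03
       = 2.266 + 0.159 = 2.425 g/cm³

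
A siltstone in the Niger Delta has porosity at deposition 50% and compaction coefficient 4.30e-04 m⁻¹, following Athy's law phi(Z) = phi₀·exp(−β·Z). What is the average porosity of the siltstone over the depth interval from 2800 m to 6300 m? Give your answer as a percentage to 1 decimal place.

7.8%

Working in km (1 km = 1000 m; β in km⁻¹ = β in m⁻¹ × 1000):
⟨phi⟩ = (1/(Z₂−Z₁)) ∫ phi₀ e^(−βZ) dZ = phi₀·(e^(−β·Z₁) − e^(−β·Z₂)) / (β·(Z₂−Z₁))
e^(−0.43×2.8) = 0.3000; e^(−0.43×6.3) = 0.0666
⟨phi⟩ = 0.5 × (0.3000 − 0.0666) / (0.43 × 3.5) = 0.5 × 0.1551 = 0.0775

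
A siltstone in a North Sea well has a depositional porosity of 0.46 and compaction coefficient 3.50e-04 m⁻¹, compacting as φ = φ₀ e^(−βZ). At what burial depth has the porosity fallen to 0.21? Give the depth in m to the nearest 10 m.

2240 m

Working in km (1 km = 1000 m; β in km⁻¹ = β in m⁻¹ × 1000):
Invert Athy's law: Z = ln(φ₀/φ) / β
Z = ln(0.46/0.21) / 0.35 = ln(2.19) / 0.35 = 0.7841 / 0.35 = 2.240 km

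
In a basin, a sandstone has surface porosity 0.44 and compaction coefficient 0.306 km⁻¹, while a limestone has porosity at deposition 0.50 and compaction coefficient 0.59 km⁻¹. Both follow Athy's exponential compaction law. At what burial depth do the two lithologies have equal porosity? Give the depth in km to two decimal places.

Set φ₀ₐ e^(−kₐZ) = φ₀ᵦ e^(−kᵦZ) ⇒ ln(φ₀ₐ/φ₀ᵦ) = (kₐ − kᵦ)·Z
Z = ln(0.44/0.5) / (0.306 − 0.59) = -0.1278 / -0.284 = 0.450 km

0.45 km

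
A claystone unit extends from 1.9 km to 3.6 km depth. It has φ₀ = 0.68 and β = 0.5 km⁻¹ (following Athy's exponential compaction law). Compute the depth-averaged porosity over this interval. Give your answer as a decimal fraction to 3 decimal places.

⟨φ⟩ = (1/(Z₂−Z₁)) ∫ φ₀ e^(−βZ) dZ = φ₀·(e^(−β·Z₁) − e^(−β·Z₂)) / (β·(Z₂−Z₁))
e^(−0.5×1.9) = 0.3867; e^(−0.5×3.6) = 0.1653
⟨φ⟩ = 0.68 × (0.3867 − 0.1653) / (0.5 × 1.7) = 0.68 × 0.2605 = 0.1772

0.177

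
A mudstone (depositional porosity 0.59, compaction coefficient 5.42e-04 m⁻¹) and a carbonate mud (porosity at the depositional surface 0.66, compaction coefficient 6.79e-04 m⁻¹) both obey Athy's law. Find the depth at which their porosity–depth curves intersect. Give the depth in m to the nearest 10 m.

820 m

Working in km (1 km = 1000 m; c in km⁻¹ = c in m⁻¹ × 1000):
Set phi₀ₐ e^(−cₐd) = phi₀ᵦ e^(−cᵦd) ⇒ ln(phi₀ₐ/phi₀ᵦ) = (cₐ − cᵦ)·d
d = ln(0.59/0.66) / (0.542 − 0.679) = -0.1121 / -0.137 = 0.818 km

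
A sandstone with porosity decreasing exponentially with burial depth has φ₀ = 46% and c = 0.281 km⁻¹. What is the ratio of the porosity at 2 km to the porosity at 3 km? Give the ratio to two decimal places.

φ(Z₁)/φ(Z₂) = e^(−c·Z₁)/e^(−c·Z₂) = e^{c(Z₂−Z₁)}
= exp(0.281 × 1) = exp(0.281) = 1.3245

1.32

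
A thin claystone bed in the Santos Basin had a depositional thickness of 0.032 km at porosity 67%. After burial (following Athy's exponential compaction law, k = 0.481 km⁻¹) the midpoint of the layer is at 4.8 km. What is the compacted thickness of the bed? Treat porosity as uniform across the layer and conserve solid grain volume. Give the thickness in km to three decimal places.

0.011 km

Porosity at 4.8 km: φ = 0.67·exp(−0.481×4.8) = 0.0666
Solid-volume conservation: h(1−φ) = h₀(1−φ₀) ⇒ h = h₀·(1−φ₀)/(1−φ)
h = 0.032 × (1 − 0.67)/(1 − 0.0666) = 0.032 × 0.3535 = 0.0113 km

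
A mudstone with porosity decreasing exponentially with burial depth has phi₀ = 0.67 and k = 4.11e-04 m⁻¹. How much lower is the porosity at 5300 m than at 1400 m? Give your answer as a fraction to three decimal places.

0.301

Working in km (1 km = 1000 m; k in km⁻¹ = k in m⁻¹ × 1000):
phi(1.4) = 0.67·e^(−0.411×1.4) = 0.3769
phi(5.3) = 0.67·e^(−0.411×5.3) = 0.0759
Δphi = 0.3769 − 0.0759 = 0.3010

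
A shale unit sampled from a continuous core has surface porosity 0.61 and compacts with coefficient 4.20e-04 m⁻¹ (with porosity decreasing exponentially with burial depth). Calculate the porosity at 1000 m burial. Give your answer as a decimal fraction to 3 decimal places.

Working in km (1 km = 1000 m; β in km⁻¹ = β in m⁻¹ × 1000):
phi = phi₀·exp(−β·d) = 0.61 × exp(−0.42 × 1) = 0.61 × exp(−0.42)
  = 0.61 × 0.6570 = 0.4008

0.401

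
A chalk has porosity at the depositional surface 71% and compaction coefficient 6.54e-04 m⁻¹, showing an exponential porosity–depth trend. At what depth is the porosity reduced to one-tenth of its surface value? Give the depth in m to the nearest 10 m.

Working in km (1 km = 1000 m; β in km⁻¹ = β in m⁻¹ × 1000):
φ/φ₀ = 1/10 ⇒ exp(−β·d) = 1/10 ⇒ d = ln(10) / β
d = 2.3026 / 0.654 = 3.521 km

3520 m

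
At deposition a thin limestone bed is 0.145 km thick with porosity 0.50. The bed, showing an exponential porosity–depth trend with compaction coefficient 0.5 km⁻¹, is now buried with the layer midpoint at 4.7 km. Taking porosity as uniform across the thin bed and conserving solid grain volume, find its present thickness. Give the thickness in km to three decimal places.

0.076 km

Porosity at 4.7 km: φ = 0.5·exp(−0.5×4.7) = 0.0477
Solid-volume conservation: h(1−φ) = h₀(1−φ₀) ⇒ h = h₀·(1−φ₀)/(1−φ)
h = 0.145 × (1 − 0.5)/(1 − 0.0477) = 0.145 × 0.5250 = 0.0761 km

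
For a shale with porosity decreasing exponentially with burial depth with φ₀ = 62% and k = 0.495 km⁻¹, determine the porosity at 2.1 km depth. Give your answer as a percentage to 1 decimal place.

φ = φ₀·exp(−k·d) = 0.62 × exp(−0.495 × 2.1) = 0.62 × exp(−1.04)
  = 0.62 × 0.3536 = 0.2193

21.9%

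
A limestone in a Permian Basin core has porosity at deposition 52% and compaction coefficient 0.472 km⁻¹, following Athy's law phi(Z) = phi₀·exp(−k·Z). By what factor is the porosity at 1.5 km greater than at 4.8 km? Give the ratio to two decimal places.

4.75

phi(Z₁)/phi(Z₂) = e^(−k·Z₁)/e^(−k·Z₂) = e^{k(Z₂−Z₁)}
= exp(0.472 × 3.3) = exp(1.558) = 4.7474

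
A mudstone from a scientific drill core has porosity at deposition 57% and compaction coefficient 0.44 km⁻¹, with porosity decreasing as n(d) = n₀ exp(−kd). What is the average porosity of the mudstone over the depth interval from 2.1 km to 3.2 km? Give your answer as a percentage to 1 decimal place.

17.9%

⟨n⟩ = (1/(d₂−d₁)) ∫ n₀ e^(−kd) dd = n₀·(e^(−k·d₁) − e^(−k·d₂)) / (k·(d₂−d₁))
e^(−0.44×2.1) = 0.3969; e^(−0.44×3.2) = 0.2446
⟨n⟩ = 0.57 × (0.3969 − 0.2446) / (0.44 × 1.1) = 0.57 × 0.3147 = 0.1794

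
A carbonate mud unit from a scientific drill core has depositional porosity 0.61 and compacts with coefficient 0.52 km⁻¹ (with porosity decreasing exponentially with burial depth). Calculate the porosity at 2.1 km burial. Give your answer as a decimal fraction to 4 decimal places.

n = n₀·exp(−k·Z) = 0.61 × exp(−0.52 × 2.1) = 0.61 × exp(−1.092)
  = 0.61 × 0.3355 = 0.2047

0.2047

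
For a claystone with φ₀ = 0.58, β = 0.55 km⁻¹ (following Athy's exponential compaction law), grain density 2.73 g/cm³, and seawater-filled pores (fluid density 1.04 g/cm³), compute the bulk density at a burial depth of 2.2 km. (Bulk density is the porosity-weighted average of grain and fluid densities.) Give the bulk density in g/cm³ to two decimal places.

Porosity at depth: φ = 0.58·exp(−0.55×2.2) = 0.58×0.2982 = 0.1730
Bulk density: ρ_b = (1−φ)ρ_g + φ·ρ_f = 0.8270×2.73 + 0.1730×1.04
       = 2.258 + 0.180 = 2.438 g/cm³

2.44 g/cm³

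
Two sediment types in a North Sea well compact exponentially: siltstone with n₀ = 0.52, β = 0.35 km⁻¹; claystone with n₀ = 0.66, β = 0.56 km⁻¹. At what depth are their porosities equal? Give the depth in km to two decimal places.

1.14 km

Set n₀ₐ e^(−βₐZ) = n₀ᵦ e^(−βᵦZ) ⇒ ln(n₀ₐ/n₀ᵦ) = (βₐ − βᵦ)·Z
Z = ln(0.52/0.66) / (0.35 − 0.56) = -0.2384 / -0.21 = 1.135 km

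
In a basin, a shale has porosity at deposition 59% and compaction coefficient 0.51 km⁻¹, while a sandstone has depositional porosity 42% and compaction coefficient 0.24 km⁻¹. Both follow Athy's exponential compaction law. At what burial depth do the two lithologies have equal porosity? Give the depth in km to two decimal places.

1.26 km

Set φ₀ₐ e^(−kₐZ) = φ₀ᵦ e^(−kᵦZ) ⇒ ln(φ₀ₐ/φ₀ᵦ) = (kₐ − kᵦ)·Z
Z = ln(0.59/0.42) / (0.51 − 0.24) = 0.3399 / 0.27 = 1.259 km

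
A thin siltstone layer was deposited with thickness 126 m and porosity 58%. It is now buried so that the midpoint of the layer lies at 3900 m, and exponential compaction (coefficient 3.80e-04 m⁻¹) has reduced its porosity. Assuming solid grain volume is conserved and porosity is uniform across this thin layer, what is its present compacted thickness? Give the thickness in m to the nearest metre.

61 m

Working in km (1 km = 1000 m; β in km⁻¹ = β in m⁻¹ × 1000):
Porosity at 3.9 km: phi = 0.58·exp(−0.38×3.9) = 0.1318
Solid-volume conservation: h(1−phi) = h₀(1−phi₀) ⇒ h = h₀·(1−phi₀)/(1−phi)
h = 0.126 × (1 − 0.58)/(1 − 0.1318) = 0.126 × 0.4837 = 0.0610 km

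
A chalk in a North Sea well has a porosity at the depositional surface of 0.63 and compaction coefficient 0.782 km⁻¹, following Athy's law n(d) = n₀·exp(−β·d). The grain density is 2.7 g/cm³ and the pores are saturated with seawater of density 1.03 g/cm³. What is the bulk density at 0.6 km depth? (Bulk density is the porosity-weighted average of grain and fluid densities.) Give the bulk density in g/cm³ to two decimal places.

Porosity at depth: n = 0.63·exp(−0.782×0.6) = 0.63×0.6255 = 0.3941
Bulk density: ρ_b = (1−n)ρ_g + n·ρ_f = 0.6059×2.7 + 0.3941×1.03
       = 1.636 + 0.406 = 2.042 g/cm³

2.04 g/cm³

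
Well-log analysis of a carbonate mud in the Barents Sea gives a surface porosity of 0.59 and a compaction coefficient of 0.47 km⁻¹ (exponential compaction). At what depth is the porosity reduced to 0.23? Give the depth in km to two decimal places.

2.00 km

Invert Athy's law: d = ln(φ₀/φ) / k
d = ln(0.59/0.23) / 0.47 = ln(2.565) / 0.47 = 0.9420 / 0.47 = 2.004 km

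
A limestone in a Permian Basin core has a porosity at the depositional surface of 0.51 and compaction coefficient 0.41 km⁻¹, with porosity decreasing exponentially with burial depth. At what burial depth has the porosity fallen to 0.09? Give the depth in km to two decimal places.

4.23 km

Invert Athy's law: z = ln(n₀/n) / β
z = ln(0.51/0.09) / 0.41 = ln(5.667) / 0.41 = 1.7346 / 0.41 = 4.231 km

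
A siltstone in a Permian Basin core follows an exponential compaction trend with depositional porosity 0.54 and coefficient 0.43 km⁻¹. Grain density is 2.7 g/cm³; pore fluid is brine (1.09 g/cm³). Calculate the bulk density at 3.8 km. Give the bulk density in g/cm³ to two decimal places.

Porosity at depth: n = 0.54·exp(−0.43×3.8) = 0.54×0.1951 = 0.1054
Bulk density: ρ_b = (1−n)ρ_g + n·ρ_f = 0.8946×2.7 + 0.1054×1.09
       = 2.415 + 0.115 = 2.530 g/cm³

2.53 g/cm³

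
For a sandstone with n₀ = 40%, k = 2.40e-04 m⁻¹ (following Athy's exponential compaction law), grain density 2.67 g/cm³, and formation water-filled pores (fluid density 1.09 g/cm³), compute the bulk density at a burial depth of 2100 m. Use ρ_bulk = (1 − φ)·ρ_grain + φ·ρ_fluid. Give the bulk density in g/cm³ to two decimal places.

2.29 g/cm³

Working in km (1 km = 1000 m; k in km⁻¹ = k in m⁻¹ × 1000):
Porosity at depth: n = 0.4·exp(−0.24×2.1) = 0.4×0.6041 = 0.2416
Bulk density: ρ_b = (1−n)ρ_g + n·ρ_f = 0.7584×2.67 + 0.2416×1.09
       = 2.025 + 0.263 = 2.288 g/cm³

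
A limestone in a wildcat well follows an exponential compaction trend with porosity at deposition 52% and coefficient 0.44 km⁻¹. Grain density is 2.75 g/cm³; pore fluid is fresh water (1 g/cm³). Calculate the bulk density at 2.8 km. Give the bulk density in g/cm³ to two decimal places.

2.48 g/cm³

Porosity at depth: φ = 0.52·exp(−0.44×2.8) = 0.52×0.2917 = 0.1517
Bulk density: ρ_b = (1−φ)ρ_g + φ·ρ_f = 0.8483×2.75 + 0.1517×1
       = 2.333 + 0.152 = 2.485 g/cm³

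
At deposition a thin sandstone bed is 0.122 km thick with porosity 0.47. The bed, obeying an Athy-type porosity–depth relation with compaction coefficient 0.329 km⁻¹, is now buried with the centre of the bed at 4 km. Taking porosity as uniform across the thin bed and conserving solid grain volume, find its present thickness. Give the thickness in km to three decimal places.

Porosity at 4 km: n = 0.47·exp(−0.329×4) = 0.1261
Solid-volume conservation: h(1−n) = h₀(1−n₀) ⇒ h = h₀·(1−n₀)/(1−n)
h = 0.122 × (1 − 0.47)/(1 − 0.1261) = 0.122 × 0.6064 = 0.0740 km

0.074 km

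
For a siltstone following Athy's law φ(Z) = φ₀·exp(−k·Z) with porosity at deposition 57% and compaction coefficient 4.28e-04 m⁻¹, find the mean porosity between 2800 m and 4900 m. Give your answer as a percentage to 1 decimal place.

Working in km (1 km = 1000 m; k in km⁻¹ = k in m⁻¹ × 1000):
⟨φ⟩ = (1/(Z₂−Z₁)) ∫ φ₀ e^(−kZ) dZ = φ₀·(e^(−k·Z₁) − e^(−k·Z₂)) / (k·(Z₂−Z₁))
e^(−0.428×2.8) = 0.3017; e^(−0.428×4.9) = 0.1228
⟨φ⟩ = 0.57 × (0.3017 − 0.1228) / (0.428 × 2.1) = 0.57 × 0.1990 = 0.1134

11.3%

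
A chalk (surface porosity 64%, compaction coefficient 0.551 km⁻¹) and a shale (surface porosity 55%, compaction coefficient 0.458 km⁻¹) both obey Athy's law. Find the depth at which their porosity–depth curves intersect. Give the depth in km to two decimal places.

1.63 km

Set phi₀ₐ e^(−kₐZ) = phi₀ᵦ e^(−kᵦZ) ⇒ ln(phi₀ₐ/phi₀ᵦ) = (kₐ − kᵦ)·Z
Z = ln(0.64/0.55) / (0.551 − 0.458) = 0.1515 / 0.093 = 1.630 km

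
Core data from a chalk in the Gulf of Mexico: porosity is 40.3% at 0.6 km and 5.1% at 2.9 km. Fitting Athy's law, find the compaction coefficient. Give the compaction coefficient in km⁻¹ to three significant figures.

0.899 km⁻¹

Athy: n(Z) = n₀ e^(−βZ) ⇒ n₁/n₂ = e^{β(Z₂−Z₁)} ⇒ β = ln(n₁/n₂)/(Z₂−Z₁)
β = ln(0.403/0.051) / (2.9 − 0.6) = ln(7.902) / 2.3 = 2.0671 / 2.3 = 0.8987 km⁻¹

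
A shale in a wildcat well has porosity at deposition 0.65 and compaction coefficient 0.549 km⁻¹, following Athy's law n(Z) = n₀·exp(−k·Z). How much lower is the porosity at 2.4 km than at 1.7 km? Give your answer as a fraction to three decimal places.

n(1.7) = 0.65·e^(−0.549×1.7) = 0.2556
n(2.4) = 0.65·e^(−0.549×2.4) = 0.1741
Δn = 0.2556 − 0.1741 = 0.0816

0.082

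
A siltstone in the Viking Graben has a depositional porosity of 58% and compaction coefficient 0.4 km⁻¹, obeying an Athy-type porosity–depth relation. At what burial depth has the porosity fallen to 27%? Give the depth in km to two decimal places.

Invert Athy's law: z = ln(n₀/n) / c
z = ln(0.58/0.27) / 0.4 = ln(2.148) / 0.4 = 0.7646 / 0.4 = 1.912 km

1.91 km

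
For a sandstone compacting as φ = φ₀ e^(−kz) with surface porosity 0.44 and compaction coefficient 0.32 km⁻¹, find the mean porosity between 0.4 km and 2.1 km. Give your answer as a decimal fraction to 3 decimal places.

⟨φ⟩ = (1/(z₂−z₁)) ∫ φ₀ e^(−kz) dz = φ₀·(e^(−k·z₁) − e^(−k·z₂)) / (k·(z₂−z₁))
e^(−0.32×0.4) = 0.8799; e^(−0.32×2.1) = 0.5107
⟨φ⟩ = 0.44 × (0.8799 − 0.5107) / (0.32 × 1.7) = 0.44 × 0.6786 = 0.2986

0.299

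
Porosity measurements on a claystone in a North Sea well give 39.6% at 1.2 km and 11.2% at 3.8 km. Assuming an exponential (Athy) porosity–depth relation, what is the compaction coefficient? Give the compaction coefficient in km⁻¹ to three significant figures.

0.486 km⁻¹

Athy: n(d) = n₀ e^(−βd) ⇒ n₁/n₂ = e^{β(d₂−d₁)} ⇒ β = ln(n₁/n₂)/(d₂−d₁)
β = ln(0.396/0.112) / (3.8 − 1.2) = ln(3.536) / 2.6 = 1.2629 / 2.6 = 0.4857 km⁻¹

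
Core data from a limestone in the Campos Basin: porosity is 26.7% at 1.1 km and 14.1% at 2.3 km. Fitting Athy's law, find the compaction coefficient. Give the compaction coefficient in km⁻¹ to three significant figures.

0.532 km⁻¹

Athy: n(d) = n₀ e^(−kd) ⇒ n₁/n₂ = e^{k(d₂−d₁)} ⇒ k = ln(n₁/n₂)/(d₂−d₁)
k = ln(0.267/0.141) / (2.3 − 1.1) = ln(1.894) / 1.2 = 0.6385 / 1.2 = 0.5321 km⁻¹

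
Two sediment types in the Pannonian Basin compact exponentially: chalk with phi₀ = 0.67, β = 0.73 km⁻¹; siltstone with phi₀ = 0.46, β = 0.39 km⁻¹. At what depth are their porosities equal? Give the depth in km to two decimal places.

1.11 km

Set phi₀ₐ e^(−βₐZ) = phi₀ᵦ e^(−βᵦZ) ⇒ ln(phi₀ₐ/phi₀ᵦ) = (βₐ − βᵦ)·Z
Z = ln(0.67/0.46) / (0.73 − 0.39) = 0.3761 / 0.34 = 1.106 km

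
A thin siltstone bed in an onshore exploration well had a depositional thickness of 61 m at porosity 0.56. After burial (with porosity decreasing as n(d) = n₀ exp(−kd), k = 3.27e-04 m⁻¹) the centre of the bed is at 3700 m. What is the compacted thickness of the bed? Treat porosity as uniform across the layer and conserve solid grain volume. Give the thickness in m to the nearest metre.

Working in km (1 km = 1000 m; k in km⁻¹ = k in m⁻¹ × 1000):
Porosity at 3.7 km: n = 0.56·exp(−0.327×3.7) = 0.1670
Solid-volume conservation: h(1−n) = h₀(1−n₀) ⇒ h = h₀·(1−n₀)/(1−n)
h = 0.061 × (1 − 0.56)/(1 − 0.1670) = 0.061 × 0.5282 = 0.0322 km

32 m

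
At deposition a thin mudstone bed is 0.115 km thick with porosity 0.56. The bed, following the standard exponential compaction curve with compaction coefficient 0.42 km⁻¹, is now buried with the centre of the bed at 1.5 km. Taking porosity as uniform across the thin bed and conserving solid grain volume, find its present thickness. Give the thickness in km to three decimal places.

0.072 km

Porosity at 1.5 km: φ = 0.56·exp(−0.42×1.5) = 0.2983
Solid-volume conservation: h(1−φ) = h₀(1−φ₀) ⇒ h = h₀·(1−φ₀)/(1−φ)
h = 0.115 × (1 − 0.56)/(1 − 0.2983) = 0.115 × 0.6270 = 0.0721 km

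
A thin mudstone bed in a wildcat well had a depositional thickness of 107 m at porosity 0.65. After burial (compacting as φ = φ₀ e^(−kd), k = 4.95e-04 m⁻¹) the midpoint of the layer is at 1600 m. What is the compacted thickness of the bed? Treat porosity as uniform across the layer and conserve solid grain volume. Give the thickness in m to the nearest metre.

Working in km (1 km = 1000 m; k in km⁻¹ = k in m⁻¹ × 1000):
Porosity at 1.6 km: φ = 0.65·exp(−0.495×1.6) = 0.2944
Solid-volume conservation: h(1−φ) = h₀(1−φ₀) ⇒ h = h₀·(1−φ₀)/(1−φ)
h = 0.107 × (1 − 0.65)/(1 − 0.2944) = 0.107 × 0.4960 = 0.0531 km

53 m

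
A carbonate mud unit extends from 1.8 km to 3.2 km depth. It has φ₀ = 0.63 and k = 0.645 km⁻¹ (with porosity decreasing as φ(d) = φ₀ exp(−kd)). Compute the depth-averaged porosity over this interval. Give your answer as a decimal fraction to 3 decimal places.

0.130

⟨φ⟩ = (1/(d₂−d₁)) ∫ φ₀ e^(−kd) dd = φ₀·(e^(−k·d₁) − e^(−k·d₂)) / (k·(d₂−d₁))
e^(−0.645×1.8) = 0.3132; e^(−0.645×3.2) = 0.1269
⟨φ⟩ = 0.63 × (0.3132 − 0.1269) / (0.645 × 1.4) = 0.63 × 0.2062 = 0.1299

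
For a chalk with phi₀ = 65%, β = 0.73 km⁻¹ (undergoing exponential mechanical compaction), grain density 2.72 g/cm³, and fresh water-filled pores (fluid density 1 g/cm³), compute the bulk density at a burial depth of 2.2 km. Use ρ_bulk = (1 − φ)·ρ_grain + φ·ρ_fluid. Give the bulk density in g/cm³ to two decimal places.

2.50 g/cm³

Porosity at depth: phi = 0.65·exp(−0.73×2.2) = 0.65×0.2007 = 0.1304
Bulk density: ρ_b = (1−phi)ρ_g + phi·ρ_f = 0.8696×2.72 + 0.1304×1
       = 2.365 + 0.130 = 2.496 g/cm³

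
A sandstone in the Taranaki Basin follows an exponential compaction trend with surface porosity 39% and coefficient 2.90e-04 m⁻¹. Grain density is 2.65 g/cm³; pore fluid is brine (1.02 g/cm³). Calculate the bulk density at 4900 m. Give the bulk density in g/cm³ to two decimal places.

Working in km (1 km = 1000 m; β in km⁻¹ = β in m⁻¹ × 1000):
Porosity at depth: φ = 0.39·exp(−0.29×4.9) = 0.39×0.2415 = 0.0942
Bulk density: ρ_b = (1−φ)ρ_g + φ·ρ_f = 0.9058×2.65 + 0.0942×1.02
       = 2.400 + 0.096 = 2.496 g/cm³

2.50 g/cm³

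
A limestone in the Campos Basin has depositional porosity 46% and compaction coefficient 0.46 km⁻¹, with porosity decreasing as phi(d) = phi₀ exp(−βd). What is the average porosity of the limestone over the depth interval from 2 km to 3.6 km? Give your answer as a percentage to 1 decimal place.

13.0%

⟨phi⟩ = (1/(d₂−d₁)) ∫ phi₀ e^(−βd) dd = phi₀·(e^(−β·d₁) − e^(−β·d₂)) / (β·(d₂−d₁))
e^(−0.46×2) = 0.3985; e^(−0.46×3.6) = 0.1909
⟨phi⟩ = 0.46 × (0.3985 − 0.1909) / (0.46 × 1.6) = 0.46 × 0.2821 = 0.1298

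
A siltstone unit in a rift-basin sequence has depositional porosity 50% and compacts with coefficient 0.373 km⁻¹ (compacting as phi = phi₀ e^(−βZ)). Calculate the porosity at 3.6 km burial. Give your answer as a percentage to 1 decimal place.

13.1%

phi = phi₀·exp(−β·Z) = 0.5 × exp(−0.373 × 3.6) = 0.5 × exp(−1.343)
  = 0.5 × 0.2611 = 0.1306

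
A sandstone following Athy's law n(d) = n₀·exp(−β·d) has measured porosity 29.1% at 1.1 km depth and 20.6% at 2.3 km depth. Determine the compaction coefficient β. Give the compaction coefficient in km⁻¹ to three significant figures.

0.288 km⁻¹

Athy: n(d) = n₀ e^(−βd) ⇒ n₁/n₂ = e^{β(d₂−d₁)} ⇒ β = ln(n₁/n₂)/(d₂−d₁)
β = ln(0.291/0.206) / (2.3 − 1.1) = ln(1.413) / 1.2 = 0.3454 / 1.2 = 0.2879 km⁻¹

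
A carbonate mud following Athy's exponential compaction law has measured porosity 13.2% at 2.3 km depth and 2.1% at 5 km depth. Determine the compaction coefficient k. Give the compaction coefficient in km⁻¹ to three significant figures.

Athy: n(z) = n₀ e^(−kz) ⇒ n₁/n₂ = e^{k(z₂−z₁)} ⇒ k = ln(n₁/n₂)/(z₂−z₁)
k = ln(0.132/0.021) / (5 − 2.3) = ln(6.286) / 2.7 = 1.8383 / 2.7 = 0.6808 km⁻¹

0.681 km⁻¹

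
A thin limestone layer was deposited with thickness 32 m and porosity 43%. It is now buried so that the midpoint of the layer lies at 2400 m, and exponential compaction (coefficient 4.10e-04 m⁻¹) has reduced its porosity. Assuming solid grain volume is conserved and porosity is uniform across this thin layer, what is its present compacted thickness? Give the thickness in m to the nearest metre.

22 m

Working in km (1 km = 1000 m; c in km⁻¹ = c in m⁻¹ × 1000):
Porosity at 2.4 km: n = 0.43·exp(−0.41×2.4) = 0.1607
Solid-volume conservation: h(1−n) = h₀(1−n₀) ⇒ h = h₀·(1−n₀)/(1−n)
h = 0.032 × (1 − 0.43)/(1 − 0.1607) = 0.032 × 0.6792 = 0.0217 km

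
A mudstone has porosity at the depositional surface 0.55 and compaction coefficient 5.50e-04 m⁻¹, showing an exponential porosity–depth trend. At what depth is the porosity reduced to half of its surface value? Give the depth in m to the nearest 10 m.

1260 m

Working in km (1 km = 1000 m; β in km⁻¹ = β in m⁻¹ × 1000):
phi/phi₀ = 1/2 ⇒ exp(−β·Z) = 1/2 ⇒ Z = ln(2) / β
Z = 0.6931 / 0.55 = 1.260 km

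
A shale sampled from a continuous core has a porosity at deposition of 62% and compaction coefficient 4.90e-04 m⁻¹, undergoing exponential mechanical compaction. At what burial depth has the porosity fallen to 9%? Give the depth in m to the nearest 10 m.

3940 m

Working in km (1 km = 1000 m; k in km⁻¹ = k in m⁻¹ × 1000):
Invert Athy's law: z = ln(phi₀/phi) / k
z = ln(0.62/0.09) / 0.49 = ln(6.889) / 0.49 = 1.9299 / 0.49 = 3.939 km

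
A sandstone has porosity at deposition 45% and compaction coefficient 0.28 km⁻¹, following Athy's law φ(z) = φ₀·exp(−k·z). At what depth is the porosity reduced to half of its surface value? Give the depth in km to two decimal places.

φ/φ₀ = 1/2 ⇒ exp(−k·z) = 1/2 ⇒ z = ln(2) / k
z = 0.6931 / 0.28 = 2.476 km

2.48 km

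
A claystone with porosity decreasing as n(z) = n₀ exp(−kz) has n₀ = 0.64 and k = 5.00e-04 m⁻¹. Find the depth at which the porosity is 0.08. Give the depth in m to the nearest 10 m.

4160 m

Working in km (1 km = 1000 m; k in km⁻¹ = k in m⁻¹ × 1000):
Invert Athy's law: z = ln(n₀/n) / k
z = ln(0.64/0.08) / 0.5 = ln(8) / 0.5 = 2.0794 / 0.5 = 4.159 km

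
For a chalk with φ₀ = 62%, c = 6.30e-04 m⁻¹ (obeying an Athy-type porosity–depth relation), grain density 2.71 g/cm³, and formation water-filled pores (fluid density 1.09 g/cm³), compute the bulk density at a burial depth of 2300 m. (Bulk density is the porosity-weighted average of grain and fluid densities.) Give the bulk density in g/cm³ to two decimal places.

Working in km (1 km = 1000 m; c in km⁻¹ = c in m⁻¹ × 1000):
Porosity at depth: φ = 0.62·exp(−0.63×2.3) = 0.62×0.2348 = 0.1456
Bulk density: ρ_b = (1−φ)ρ_g + φ·ρ_f = 0.8544×2.71 + 0.1456×1.09
       = 2.315 + 0.159 = 2.474 g/cm³

2.47 g/cm³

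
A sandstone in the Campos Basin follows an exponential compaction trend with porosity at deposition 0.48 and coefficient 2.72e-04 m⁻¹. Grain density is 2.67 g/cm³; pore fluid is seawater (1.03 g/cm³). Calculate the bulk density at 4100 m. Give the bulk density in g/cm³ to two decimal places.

2.41 g/cm³

Working in km (1 km = 1000 m; c in km⁻¹ = c in m⁻¹ × 1000):
Porosity at depth: n = 0.48·exp(−0.272×4.1) = 0.48×0.3278 = 0.1574
Bulk density: ρ_b = (1−n)ρ_g + n·ρ_f = 0.8426×2.67 + 0.1574×1.03
       = 2.250 + 0.162 = 2.412 g/cm³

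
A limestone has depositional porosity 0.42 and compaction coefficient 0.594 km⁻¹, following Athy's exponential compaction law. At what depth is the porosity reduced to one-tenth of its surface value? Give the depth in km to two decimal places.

n/n₀ = 1/10 ⇒ exp(−β·d) = 1/10 ⇒ d = ln(10) / β
d = 2.3026 / 0.594 = 3.876 km

3.88 km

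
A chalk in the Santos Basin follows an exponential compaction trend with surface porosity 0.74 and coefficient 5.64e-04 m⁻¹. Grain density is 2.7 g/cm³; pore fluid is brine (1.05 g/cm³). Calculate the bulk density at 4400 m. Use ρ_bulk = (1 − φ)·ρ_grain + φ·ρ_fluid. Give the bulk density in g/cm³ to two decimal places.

Working in km (1 km = 1000 m; k in km⁻¹ = k in m⁻¹ × 1000):
Porosity at depth: phi = 0.74·exp(−0.564×4.4) = 0.74×0.0836 = 0.0619
Bulk density: ρ_b = (1−phi)ρ_g + phi·ρ_f = 0.9381×2.7 + 0.0619×1.05
       = 2.533 + 0.065 = 2.598 g/cm³

2.60 g/cm³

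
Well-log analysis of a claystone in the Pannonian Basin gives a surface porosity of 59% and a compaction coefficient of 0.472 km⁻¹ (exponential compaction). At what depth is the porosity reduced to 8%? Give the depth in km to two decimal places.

Invert Athy's law: d = ln(φ₀/φ) / c
d = ln(0.59/0.08) / 0.472 = ln(7.375) / 0.472 = 1.9981 / 0.472 = 4.233 km

4.23 km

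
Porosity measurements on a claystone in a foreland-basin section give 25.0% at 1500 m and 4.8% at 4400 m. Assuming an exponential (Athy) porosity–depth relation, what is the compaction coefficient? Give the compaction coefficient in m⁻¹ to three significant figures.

0.000569 m⁻¹

Working in km (1 km = 1000 m; β in km⁻¹ = β in m⁻¹ × 1000):
Athy: n(z) = n₀ e^(−βz) ⇒ n₁/n₂ = e^{β(z₂−z₁)} ⇒ β = ln(n₁/n₂)/(z₂−z₁)
β = ln(0.25/0.048) / (4.4 − 1.5) = ln(5.208) / 2.9 = 1.6503 / 2.9 = 0.5691 km⁻¹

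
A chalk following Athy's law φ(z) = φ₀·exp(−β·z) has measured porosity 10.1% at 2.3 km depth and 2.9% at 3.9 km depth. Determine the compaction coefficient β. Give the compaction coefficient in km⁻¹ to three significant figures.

Athy: φ(z) = φ₀ e^(−βz) ⇒ φ₁/φ₂ = e^{β(z₂−z₁)} ⇒ β = ln(φ₁/φ₂)/(z₂−z₁)
β = ln(0.101/0.029) / (3.9 − 2.3) = ln(3.483) / 1.6 = 1.2478 / 1.6 = 0.7799 km⁻¹

0.780 km⁻¹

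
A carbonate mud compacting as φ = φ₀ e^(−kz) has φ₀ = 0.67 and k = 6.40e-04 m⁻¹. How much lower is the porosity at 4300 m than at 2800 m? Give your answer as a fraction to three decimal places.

0.069

Working in km (1 km = 1000 m; k in km⁻¹ = k in m⁻¹ × 1000):
φ(2.8) = 0.67·e^(−0.64×2.8) = 0.1116
φ(4.3) = 0.67·e^(−0.64×4.3) = 0.0427
Δφ = 0.1116 − 0.0427 = 0.0689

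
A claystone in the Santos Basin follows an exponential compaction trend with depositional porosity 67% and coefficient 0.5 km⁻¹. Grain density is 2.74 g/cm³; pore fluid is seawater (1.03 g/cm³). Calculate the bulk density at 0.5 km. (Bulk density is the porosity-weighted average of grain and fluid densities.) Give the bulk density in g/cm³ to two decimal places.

Porosity at depth: φ = 0.67·exp(−0.5×0.5) = 0.67×0.7788 = 0.5218
Bulk density: ρ_b = (1−φ)ρ_g + φ·ρ_f = 0.4782×2.74 + 0.5218×1.03
       = 1.310 + 0.537 = 1.848 g/cm³

1.85 g/cm³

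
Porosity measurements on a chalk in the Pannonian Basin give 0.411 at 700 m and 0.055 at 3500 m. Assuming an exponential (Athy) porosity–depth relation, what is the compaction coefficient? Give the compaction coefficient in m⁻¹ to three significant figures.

Working in km (1 km = 1000 m; k in km⁻¹ = k in m⁻¹ × 1000):
Athy: φ(z) = φ₀ e^(−kz) ⇒ φ₁/φ₂ = e^{k(z₂−z₁)} ⇒ k = ln(φ₁/φ₂)/(z₂−z₁)
k = ln(0.411/0.055) / (3.5 − 0.7) = ln(7.473) / 2.8 = 2.0113 / 2.8 = 0.7183 km⁻¹

0.000718 m⁻¹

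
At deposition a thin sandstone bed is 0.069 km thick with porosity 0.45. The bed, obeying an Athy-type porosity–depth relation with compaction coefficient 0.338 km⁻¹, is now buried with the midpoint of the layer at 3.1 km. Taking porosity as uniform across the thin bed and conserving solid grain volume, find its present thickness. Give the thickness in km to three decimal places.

Porosity at 3.1 km: phi = 0.45·exp(−0.338×3.1) = 0.1578
Solid-volume conservation: h(1−phi) = h₀(1−phi₀) ⇒ h = h₀·(1−phi₀)/(1−phi)
h = 0.069 × (1 − 0.45)/(1 − 0.1578) = 0.069 × 0.6531 = 0.0451 km

0.045 km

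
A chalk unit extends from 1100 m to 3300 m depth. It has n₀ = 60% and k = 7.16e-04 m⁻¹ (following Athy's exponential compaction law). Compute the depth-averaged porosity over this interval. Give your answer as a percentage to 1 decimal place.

13.7%

Working in km (1 km = 1000 m; k in km⁻¹ = k in m⁻¹ × 1000):
⟨n⟩ = (1/(d₂−d₁)) ∫ n₀ e^(−kd) dd = n₀·(e^(−k·d₁) − e^(−k·d₂)) / (k·(d₂−d₁))
e^(−0.716×1.1) = 0.4549; e^(−0.716×3.3) = 0.0942
⟨n⟩ = 0.6 × (0.4549 − 0.0942) / (0.716 × 2.2) = 0.6 × 0.2290 = 0.1374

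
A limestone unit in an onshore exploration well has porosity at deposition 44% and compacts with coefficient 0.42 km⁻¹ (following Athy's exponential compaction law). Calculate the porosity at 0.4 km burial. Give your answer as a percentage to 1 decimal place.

φ = φ₀·exp(−k·Z) = 0.44 × exp(−0.42 × 0.4) = 0.44 × exp(−0.168)
  = 0.44 × 0.8454 = 0.3720

37.2%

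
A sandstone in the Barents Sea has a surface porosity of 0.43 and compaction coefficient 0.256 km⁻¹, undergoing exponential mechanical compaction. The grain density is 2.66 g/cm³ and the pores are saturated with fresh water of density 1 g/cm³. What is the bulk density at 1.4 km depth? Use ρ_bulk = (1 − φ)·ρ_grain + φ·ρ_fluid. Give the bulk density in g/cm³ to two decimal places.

2.16 g/cm³

Porosity at depth: phi = 0.43·exp(−0.256×1.4) = 0.43×0.6988 = 0.3005
Bulk density: ρ_b = (1−phi)ρ_g + phi·ρ_f = 0.6995×2.66 + 0.3005×1
       = 1.861 + 0.300 = 2.161 g/cm³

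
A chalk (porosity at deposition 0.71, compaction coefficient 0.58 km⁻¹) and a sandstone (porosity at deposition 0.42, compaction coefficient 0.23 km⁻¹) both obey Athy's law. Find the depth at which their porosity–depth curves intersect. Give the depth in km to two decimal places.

1.50 km

Set φ₀ₐ e^(−kₐd) = φ₀ᵦ e^(−kᵦd) ⇒ ln(φ₀ₐ/φ₀ᵦ) = (kₐ − kᵦ)·d
d = ln(0.71/0.42) / (0.58 − 0.23) = 0.5250 / 0.35 = 1.500 km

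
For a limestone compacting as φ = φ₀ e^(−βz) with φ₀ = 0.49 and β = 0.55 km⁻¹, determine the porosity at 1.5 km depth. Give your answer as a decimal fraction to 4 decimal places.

0.2147

φ = φ₀·exp(−β·z) = 0.49 × exp(−0.55 × 1.5) = 0.49 × exp(−0.825)
  = 0.49 × 0.4382 = 0.2147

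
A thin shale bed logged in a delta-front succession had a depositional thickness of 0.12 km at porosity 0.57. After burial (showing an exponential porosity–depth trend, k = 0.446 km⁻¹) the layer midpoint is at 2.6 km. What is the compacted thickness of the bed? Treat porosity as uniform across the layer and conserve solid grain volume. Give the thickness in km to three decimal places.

0.063 km

Porosity at 2.6 km: n = 0.57·exp(−0.446×2.6) = 0.1788
Solid-volume conservation: h(1−n) = h₀(1−n₀) ⇒ h = h₀·(1−n₀)/(1−n)
h = 0.12 × (1 − 0.57)/(1 − 0.1788) = 0.12 × 0.5236 = 0.0628 km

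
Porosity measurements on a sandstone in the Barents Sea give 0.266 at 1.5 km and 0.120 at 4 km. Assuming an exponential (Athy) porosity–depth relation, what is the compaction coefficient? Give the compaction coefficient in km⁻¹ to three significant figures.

0.318 km⁻¹

Athy: φ(Z) = φ₀ e^(−cZ) ⇒ φ₁/φ₂ = e^{c(Z₂−Z₁)} ⇒ c = ln(φ₁/φ₂)/(Z₂−Z₁)
c = ln(0.266/0.12) / (4 − 1.5) = ln(2.217) / 2.5 = 0.7960 / 2.5 = 0.3184 km⁻¹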